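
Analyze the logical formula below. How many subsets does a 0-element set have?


The power set of a set with n elements has 2^n elements.
|P(S)| = 2^0 = 1

1


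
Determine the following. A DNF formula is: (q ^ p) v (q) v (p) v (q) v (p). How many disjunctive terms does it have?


A DNF formula is a disjunction of terms (conjunctions).
Terms are separated by v.
Counting the disjuncts: 5 terms.

5


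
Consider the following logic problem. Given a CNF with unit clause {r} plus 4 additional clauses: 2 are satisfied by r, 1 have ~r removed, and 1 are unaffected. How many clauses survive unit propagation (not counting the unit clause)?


Satisfied (removed): 2
Shortened (remain): 1
Unchanged (remain): 1
Remaining = 1 + 1 = 2

2


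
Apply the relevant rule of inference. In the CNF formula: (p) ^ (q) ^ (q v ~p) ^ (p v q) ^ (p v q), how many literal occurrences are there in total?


Counting literals in each clause:
Clause 1: 1 literal(s)
Clause 2: 1 literal(s)
Clause 3: 2 literal(s)
Clause 4: 2 literal(s)
Clause 5: 2 literal(s)
Total = 8

8


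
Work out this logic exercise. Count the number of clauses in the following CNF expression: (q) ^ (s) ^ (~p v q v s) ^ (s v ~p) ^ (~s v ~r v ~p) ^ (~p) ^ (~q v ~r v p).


A CNF formula is a conjunction of clauses.
Clauses are separated by ^.
Counting the conjuncts: 7 clauses.

7


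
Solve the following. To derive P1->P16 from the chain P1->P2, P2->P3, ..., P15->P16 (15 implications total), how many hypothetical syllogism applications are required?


With 15 implications in a chain connecting 16 propositions:
P1->P2, P2->P3, ..., P15->P16
Steps needed = (number of implications) - 1 = 15 - 1 = 14

14


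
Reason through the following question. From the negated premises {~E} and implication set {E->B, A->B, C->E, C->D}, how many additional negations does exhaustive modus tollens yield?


Initial negated facts: {~E}
Apply modus tollens to closure:
  ~E and C->E  =>  ~C
Final negated: {~C, ~E}
New negations: {~C}
Count = 1

1


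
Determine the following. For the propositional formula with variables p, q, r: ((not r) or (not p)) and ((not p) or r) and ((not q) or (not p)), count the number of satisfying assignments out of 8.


Evaluate all 8 assignments for p, q, r:
p=0, q=0, r=0: 1
p=0, q=0, r=1: 1
p=0, q=1, r=0: 1
p=0, q=1, r=1: 1
p=1, q=0, r=0: 0
p=1, q=0, r=1: 0
p=1, q=1, r=0: 0
p=1, q=1, r=1: 0
Satisfying count = 4

4


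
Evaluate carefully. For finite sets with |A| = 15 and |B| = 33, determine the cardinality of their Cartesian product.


The Cartesian product A x B contains all ordered pairs (a, b).
|A x B| = |A| * |B| = 15 * 33 = 495

495


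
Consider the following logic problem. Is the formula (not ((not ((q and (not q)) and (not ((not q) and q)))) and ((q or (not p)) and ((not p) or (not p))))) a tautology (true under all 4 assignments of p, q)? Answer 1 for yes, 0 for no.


Check all 4 assignments:
p=0, q=0: 0
p=0, q=1: 0
p=1, q=0: 1
p=1, q=1: 1
Satisfying count = 2/4.
Tautology iff count = 4: no.

0


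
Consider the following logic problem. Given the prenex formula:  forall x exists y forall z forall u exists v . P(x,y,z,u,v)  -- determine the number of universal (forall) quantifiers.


Quantifier prefix: forall x exists y forall z forall u exists v
Mark each quantifier type:
  U E U U E
Universal count = 3, Existential count = 2
Asked for universal (forall) quantifiers: 3

3


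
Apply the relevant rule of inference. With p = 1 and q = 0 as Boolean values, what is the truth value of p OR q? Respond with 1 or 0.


p = 1, q = 0
Operation: p OR q
Evaluate: 1 OR 0 = 1

1


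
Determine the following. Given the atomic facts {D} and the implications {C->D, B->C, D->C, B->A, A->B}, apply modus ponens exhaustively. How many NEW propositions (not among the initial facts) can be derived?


Initial facts: {D}
Apply modus ponens to closure:
  D and D->C  =>  C
Final known: {C, D}
New propositions: {C}
Count = 1

1


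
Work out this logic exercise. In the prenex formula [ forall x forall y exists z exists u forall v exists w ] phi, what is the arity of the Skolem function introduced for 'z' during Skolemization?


Quantifier prefix: forall x forall y exists z exists u forall v exists w
'z' is existentially quantified at position 3.
Universal variables preceding it: x, y
Skolem function arity = 2

2


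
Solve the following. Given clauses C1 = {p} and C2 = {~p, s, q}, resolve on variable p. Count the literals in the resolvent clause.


Remove p from C1 and ~p from C2.
C1 remainder: {}
C2 remainder: {s, q}
Union (resolvent): {q, s}
Resolvent has 2 literal(s).

2


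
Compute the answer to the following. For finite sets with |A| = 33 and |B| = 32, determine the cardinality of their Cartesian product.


The Cartesian product A x B contains all ordered pairs (a, b).
|A x B| = |A| * |B| = 33 * 32 = 1056

1056


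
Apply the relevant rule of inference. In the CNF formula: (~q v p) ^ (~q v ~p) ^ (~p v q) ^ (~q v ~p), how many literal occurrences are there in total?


Counting literals in each clause:
Clause 1: 2 literal(s)
Clause 2: 2 literal(s)
Clause 3: 2 literal(s)
Clause 4: 2 literal(s)
Total = 8

8


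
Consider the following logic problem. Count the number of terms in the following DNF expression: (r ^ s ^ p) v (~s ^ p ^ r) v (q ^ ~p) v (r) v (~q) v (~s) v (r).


A DNF formula is a disjunction of terms (conjunctions).
Terms are separated by v.
Counting the disjuncts: 7 terms.

7


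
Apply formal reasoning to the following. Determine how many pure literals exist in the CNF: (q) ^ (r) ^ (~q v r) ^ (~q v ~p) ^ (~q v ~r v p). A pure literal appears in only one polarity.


Check each variable for pure literal status:
p: mixed (not pure)
q: mixed (not pure)
r: mixed (not pure)
Pure literal count = 0

0


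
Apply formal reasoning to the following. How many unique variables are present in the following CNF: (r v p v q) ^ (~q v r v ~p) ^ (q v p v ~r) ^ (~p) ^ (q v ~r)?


Identify each variable that appears in the formula.
Variables found: p, q, r
Count = 3

3


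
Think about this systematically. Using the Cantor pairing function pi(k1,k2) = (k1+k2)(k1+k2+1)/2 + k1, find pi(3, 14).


k1 + k2 = 17
(k1+k2)(k1+k2+1)/2 = 17 * 18 / 2 = 153
pi = 153 + 3 = 156

156


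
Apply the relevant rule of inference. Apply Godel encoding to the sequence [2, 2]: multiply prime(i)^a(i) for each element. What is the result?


Encode each element as an exponent of the corresponding prime:
  2^2 = 4
  3^2 = 9
Product = 4 * 9 = 36

36


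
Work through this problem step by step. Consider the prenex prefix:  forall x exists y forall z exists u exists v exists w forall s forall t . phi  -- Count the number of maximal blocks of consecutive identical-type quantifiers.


Quantifier-type sequence: A E A E E E A A  (A=forall, E=exists)
Group into maximal same-type runs:
  Ax1 | Ex1 | Ax1 | Ex3 | Ax2
Number of blocks = 5

5


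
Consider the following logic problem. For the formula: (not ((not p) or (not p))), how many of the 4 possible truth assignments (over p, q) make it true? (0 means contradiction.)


Check all 4 assignments:
p=0, q=0: 0
p=0, q=1: 0
p=1, q=0: 1
p=1, q=1: 1
Count of True = 2

2


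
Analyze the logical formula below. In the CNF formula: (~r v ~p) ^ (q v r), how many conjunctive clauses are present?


A CNF formula is a conjunction of clauses.
Clauses are separated by ^.
Counting the conjuncts: 2 clauses.

2


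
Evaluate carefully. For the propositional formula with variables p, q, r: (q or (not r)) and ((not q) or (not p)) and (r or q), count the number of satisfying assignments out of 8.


Evaluate all 8 assignments for p, q, r:
p=0, q=0, r=0: 0
p=0, q=0, r=1: 0
p=0, q=1, r=0: 1
p=0, q=1, r=1: 1
p=1, q=0, r=0: 0
p=1, q=0, r=1: 0
p=1, q=1, r=0: 0
p=1, q=1, r=1: 0
Satisfying count = 2

2


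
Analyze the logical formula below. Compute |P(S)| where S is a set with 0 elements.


The power set of a set with n elements has 2^n elements.
|P(S)| = 2^0 = 1

1


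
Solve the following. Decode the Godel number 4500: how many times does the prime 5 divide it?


Factorize 4500 by dividing by 5 repeatedly.
Division steps: 5 divides 4500 exactly 3 time(s).
Exponent of 5 = 3

3


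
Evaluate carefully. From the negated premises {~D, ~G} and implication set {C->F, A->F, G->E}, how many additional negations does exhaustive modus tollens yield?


Initial negated facts: {~D, ~G}
Apply modus tollens to closure:
  (no implication fires)
Final negated: {~D, ~G}
New negations: {(none)}
Count = 0

0


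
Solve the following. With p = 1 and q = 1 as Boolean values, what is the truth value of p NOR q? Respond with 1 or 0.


p = 1, q = 1
Operation: p NOR q
Evaluate: 1 NOR 1 = 0

0


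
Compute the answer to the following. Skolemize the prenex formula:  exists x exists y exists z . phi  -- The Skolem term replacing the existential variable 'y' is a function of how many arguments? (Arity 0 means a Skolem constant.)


Quantifier prefix: exists x exists y exists z
'y' is existentially quantified at position 2.
No universal quantifiers precede it.
Skolem function arity = 0 (a Skolem constant)

0


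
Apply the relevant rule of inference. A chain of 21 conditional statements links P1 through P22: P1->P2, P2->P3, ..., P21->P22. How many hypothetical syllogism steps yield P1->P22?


With 21 implications in a chain connecting 22 propositions:
P1->P2, P2->P3, ..., P21->P22
Steps needed = (number of implications) - 1 = 21 - 1 = 20

20


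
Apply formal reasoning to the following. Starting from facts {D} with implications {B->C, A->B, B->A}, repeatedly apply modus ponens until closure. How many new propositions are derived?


Initial facts: {D}
Apply modus ponens to closure:
  (no implication fires)
Final known: {D}
New propositions: {(none)}
Count = 0

0


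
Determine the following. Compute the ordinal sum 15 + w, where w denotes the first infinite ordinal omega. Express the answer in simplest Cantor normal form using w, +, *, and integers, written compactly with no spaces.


Compute 15 + w.
Ordinal + is associative but NOT commutative; for finite n>0, n + w = w but w + n stays w+n.
Any finite left addend is absorbed by w on the right: 15 + w = w.
Result = w

w


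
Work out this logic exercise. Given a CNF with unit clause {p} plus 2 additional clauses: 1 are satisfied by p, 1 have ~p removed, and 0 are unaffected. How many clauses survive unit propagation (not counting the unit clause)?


Satisfied (removed): 1
Shortened (remain): 1
Unchanged (remain): 0
Remaining = 1 + 0 = 1

1


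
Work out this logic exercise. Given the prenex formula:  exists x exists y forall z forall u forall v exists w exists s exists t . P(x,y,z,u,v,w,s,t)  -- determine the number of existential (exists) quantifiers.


Quantifier prefix: exists x exists y forall z forall u forall v exists w exists s exists t
Mark each quantifier type:
  E E U U U E E E
Universal count = 3, Existential count = 5
Asked for existential (exists) quantifiers: 5

5


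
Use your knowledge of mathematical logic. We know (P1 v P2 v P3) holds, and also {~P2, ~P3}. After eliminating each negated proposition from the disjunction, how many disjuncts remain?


Original disjuncts (3): P1, P2, P3
Negated (eliminate): ~P2, ~P3
Remaining disjuncts: P1
Count = 3 - 2 = 1

1


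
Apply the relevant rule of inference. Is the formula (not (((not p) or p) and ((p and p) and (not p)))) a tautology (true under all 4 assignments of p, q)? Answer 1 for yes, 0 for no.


Check all 4 assignments:
p=0, q=0: 1
p=0, q=1: 1
p=1, q=0: 1
p=1, q=1: 1
Satisfying count = 4/4.
Tautology iff count = 4: yes.

1


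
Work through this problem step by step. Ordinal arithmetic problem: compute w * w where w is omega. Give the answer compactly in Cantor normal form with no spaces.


Compute w * w.
Ordinal * is associative and left-distributive over +, but NOT commutative; for finite n>1, n*w = w but w*n stays w*n.
w * w = w^2 by definition.
Result = w^2

w^2


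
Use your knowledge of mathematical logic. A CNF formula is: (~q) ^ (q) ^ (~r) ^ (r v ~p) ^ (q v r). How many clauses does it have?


A CNF formula is a conjunction of clauses.
Clauses are separated by ^.
Counting the conjuncts: 5 clauses.

5


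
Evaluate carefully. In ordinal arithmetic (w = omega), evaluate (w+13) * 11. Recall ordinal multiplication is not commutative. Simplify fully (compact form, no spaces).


Compute (w+13) * 11.
Ordinal * is associative and left-distributive over +, but NOT commutative; for finite n>1, n*w = w but w*n stays w*n.
(w+13) * 11 = (w+13) repeated 11 times. Each intermediate +13 is absorbed by the following w; only the last survives: w*11+13.
Result = w*11+13

w*11+13


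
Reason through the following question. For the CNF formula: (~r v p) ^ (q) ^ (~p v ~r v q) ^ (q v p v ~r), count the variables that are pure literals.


Check each variable for pure literal status:
p: mixed (not pure)
q: pure positive
r: pure negative
Pure literal count = 2

2


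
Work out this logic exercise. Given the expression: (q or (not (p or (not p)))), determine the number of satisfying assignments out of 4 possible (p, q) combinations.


Check all 4 assignments:
p=0, q=0: 0
p=0, q=1: 1
p=1, q=0: 0
p=1, q=1: 1
Count of True = 2

2


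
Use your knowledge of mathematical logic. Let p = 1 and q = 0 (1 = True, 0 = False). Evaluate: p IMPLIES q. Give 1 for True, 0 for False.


p = 1, q = 0
Operation: p IMPLIES q
Evaluate: 1 IMPLIES 0 = 0

0


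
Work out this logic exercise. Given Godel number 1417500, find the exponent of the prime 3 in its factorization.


Factorize 1417500 by dividing by 3 repeatedly.
Division steps: 3 divides 1417500 exactly 4 time(s).
Exponent of 3 = 4

4


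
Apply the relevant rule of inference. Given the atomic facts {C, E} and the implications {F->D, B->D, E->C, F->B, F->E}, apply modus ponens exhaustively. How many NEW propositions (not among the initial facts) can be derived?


Initial facts: {C, E}
Apply modus ponens to closure:
  (no implication fires)
Final known: {C, E}
New propositions: {(none)}
Count = 0

0


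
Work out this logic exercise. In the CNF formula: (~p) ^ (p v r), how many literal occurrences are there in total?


Counting literals in each clause:
Clause 1: 1 literal(s)
Clause 2: 2 literal(s)
Total = 3

3


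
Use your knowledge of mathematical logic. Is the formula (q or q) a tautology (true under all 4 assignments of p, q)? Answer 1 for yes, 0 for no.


Check all 4 assignments:
p=0, q=0: 0
p=0, q=1: 1
p=1, q=0: 0
p=1, q=1: 1
Satisfying count = 2/4.
Tautology iff count = 4: no.

0


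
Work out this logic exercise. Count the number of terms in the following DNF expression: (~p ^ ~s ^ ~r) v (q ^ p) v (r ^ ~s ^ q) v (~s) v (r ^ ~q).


A DNF formula is a disjunction of terms (conjunctions).
Terms are separated by v.
Counting the disjuncts: 5 terms.

5


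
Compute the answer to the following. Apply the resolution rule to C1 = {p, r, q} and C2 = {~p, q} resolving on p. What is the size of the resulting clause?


Remove p from C1 and ~p from C2.
C1 remainder: {r, q}
C2 remainder: {q}
Union (resolvent): {q, r}
Resolvent has 2 literal(s).

2


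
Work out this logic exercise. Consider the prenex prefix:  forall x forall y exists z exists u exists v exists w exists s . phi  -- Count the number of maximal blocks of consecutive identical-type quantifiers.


Quantifier-type sequence: A A E E E E E  (A=forall, E=exists)
Group into maximal same-type runs:
  Ax2 | Ex5
Number of blocks = 2

2


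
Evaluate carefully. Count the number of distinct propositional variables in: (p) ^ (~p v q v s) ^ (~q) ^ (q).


Identify each variable that appears in the formula.
Variables found: p, q, s
Count = 3

3


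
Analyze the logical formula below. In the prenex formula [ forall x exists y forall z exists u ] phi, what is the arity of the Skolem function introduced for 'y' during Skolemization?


Quantifier prefix: forall x exists y forall z exists u
'y' is existentially quantified at position 2.
Universal variables preceding it: x
Skolem function arity = 1

1


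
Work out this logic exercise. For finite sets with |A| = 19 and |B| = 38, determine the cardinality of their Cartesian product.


The Cartesian product A x B contains all ordered pairs (a, b).
|A x B| = |A| * |B| = 19 * 38 = 722

722


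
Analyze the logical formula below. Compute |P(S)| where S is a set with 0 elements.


The power set of a set with n elements has 2^n elements.
|P(S)| = 2^0 = 1

1


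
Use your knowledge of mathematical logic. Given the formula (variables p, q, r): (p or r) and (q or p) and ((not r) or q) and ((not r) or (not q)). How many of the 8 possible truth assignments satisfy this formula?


Evaluate all 8 assignments for p, q, r:
p=0, q=0, r=0: 0
p=0, q=0, r=1: 0
p=0, q=1, r=0: 0
p=0, q=1, r=1: 0
p=1, q=0, r=0: 1
p=1, q=0, r=1: 0
p=1, q=1, r=0: 1
p=1, q=1, r=1: 0
Satisfying count = 2

2


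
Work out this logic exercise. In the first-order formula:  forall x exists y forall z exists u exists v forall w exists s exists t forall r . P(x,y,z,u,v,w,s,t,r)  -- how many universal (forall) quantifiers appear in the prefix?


Quantifier prefix: forall x exists y forall z exists u exists v forall w exists s exists t forall r
Mark each quantifier type:
  U E U E E U E E U
Universal count = 4, Existential count = 5
Asked for universal (forall) quantifiers: 4

4


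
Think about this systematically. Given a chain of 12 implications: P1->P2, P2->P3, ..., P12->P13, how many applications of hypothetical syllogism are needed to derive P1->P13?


With 12 implications in a chain connecting 13 propositions:
P1->P2, P2->P3, ..., P12->P13
Steps needed = (number of implications) - 1 = 12 - 1 = 11

11


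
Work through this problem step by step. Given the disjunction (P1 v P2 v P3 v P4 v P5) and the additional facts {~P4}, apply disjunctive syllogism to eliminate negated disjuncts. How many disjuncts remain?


Original disjuncts (5): P1, P2, P3, P4, P5
Negated (eliminate): ~P4
Remaining disjuncts: P1, P2, P3, P5
Count = 5 - 1 = 4

4


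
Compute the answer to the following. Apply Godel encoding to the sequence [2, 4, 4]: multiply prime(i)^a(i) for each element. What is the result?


Encode each element as an exponent of the corresponding prime:
  2^2 = 4
  3^4 = 81
  5^4 = 625
Product = 4 * 81 * 625 = 202500

202500


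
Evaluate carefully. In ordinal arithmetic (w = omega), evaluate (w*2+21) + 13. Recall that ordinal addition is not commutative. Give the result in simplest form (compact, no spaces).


Compute (w*2+21) + 13.
Ordinal + is associative but NOT commutative; for finite n>0, n + w = w but w + n stays w+n.
By associativity: (w*2+21) + 13 = w*2 + (21+13) = w*2+34.
Result = w*2+34

w*2+34


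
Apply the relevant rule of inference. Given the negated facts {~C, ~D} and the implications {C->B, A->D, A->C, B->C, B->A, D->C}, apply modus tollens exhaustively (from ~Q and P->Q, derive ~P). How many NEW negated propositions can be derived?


Initial negated facts: {~C, ~D}
Apply modus tollens to closure:
  ~D and A->D  =>  ~A
  ~C and B->C  =>  ~B
Final negated: {~A, ~B, ~C, ~D}
New negations: {~A, ~B}
Count = 2

2


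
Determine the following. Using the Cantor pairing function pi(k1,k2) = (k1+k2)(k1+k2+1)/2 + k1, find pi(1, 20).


k1 + k2 = 21
(k1+k2)(k1+k2+1)/2 = 21 * 22 / 2 = 231
pi = 231 + 1 = 232

232


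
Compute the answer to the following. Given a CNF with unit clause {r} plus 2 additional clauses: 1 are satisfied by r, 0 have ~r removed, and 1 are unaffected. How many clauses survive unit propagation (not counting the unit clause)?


Satisfied (removed): 1
Shortened (remain): 0
Unchanged (remain): 1
Remaining = 0 + 1 = 1

1


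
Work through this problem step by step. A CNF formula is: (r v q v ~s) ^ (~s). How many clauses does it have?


A CNF formula is a conjunction of clauses.
Clauses are separated by ^.
Counting the conjuncts: 2 clauses.

2


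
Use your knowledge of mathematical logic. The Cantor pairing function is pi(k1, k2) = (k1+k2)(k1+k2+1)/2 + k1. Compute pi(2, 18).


k1 + k2 = 20
(k1+k2)(k1+k2+1)/2 = 20 * 21 / 2 = 210
pi = 210 + 2 = 212

212


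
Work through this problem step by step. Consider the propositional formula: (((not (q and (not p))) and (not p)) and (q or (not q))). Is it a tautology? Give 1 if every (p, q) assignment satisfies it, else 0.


Check all 4 assignments:
p=0, q=0: 1
p=0, q=1: 0
p=1, q=0: 0
p=1, q=1: 0
Satisfying count = 1/4.
Tautology iff count = 4: no.

0


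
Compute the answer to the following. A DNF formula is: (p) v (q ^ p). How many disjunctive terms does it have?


A DNF formula is a disjunction of terms (conjunctions).
Terms are separated by v.
Counting the disjuncts: 2 terms.

2


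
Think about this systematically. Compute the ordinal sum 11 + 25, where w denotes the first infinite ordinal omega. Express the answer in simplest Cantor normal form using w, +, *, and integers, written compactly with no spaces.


Compute 11 + 25.
Ordinal + is associative but NOT commutative; for finite n>0, n + w = w but w + n stays w+n.
Both operands finite; ordinal + agrees with natural +: 11 + 25 = 36.
Result = 36

36


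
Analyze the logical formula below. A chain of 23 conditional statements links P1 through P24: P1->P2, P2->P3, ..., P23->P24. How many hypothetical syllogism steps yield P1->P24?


With 23 implications in a chain connecting 24 propositions:
P1->P2, P2->P3, ..., P23->P24
Steps needed = (number of implications) - 1 = 23 - 1 = 22

22


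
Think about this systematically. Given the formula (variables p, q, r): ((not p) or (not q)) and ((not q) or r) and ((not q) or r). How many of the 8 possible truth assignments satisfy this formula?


Evaluate all 8 assignments for p, q, r:
p=0, q=0, r=0: 1
p=0, q=0, r=1: 1
p=0, q=1, r=0: 0
p=0, q=1, r=1: 1
p=1, q=0, r=0: 1
p=1, q=0, r=1: 1
p=1, q=1, r=0: 0
p=1, q=1, r=1: 0
Satisfying count = 5

5


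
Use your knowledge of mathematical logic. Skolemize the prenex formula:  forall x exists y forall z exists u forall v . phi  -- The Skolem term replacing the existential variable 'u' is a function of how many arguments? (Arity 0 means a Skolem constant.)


Quantifier prefix: forall x exists y forall z exists u forall v
'u' is existentially quantified at position 4.
Universal variables preceding it: x, z
Skolem function arity = 2

2


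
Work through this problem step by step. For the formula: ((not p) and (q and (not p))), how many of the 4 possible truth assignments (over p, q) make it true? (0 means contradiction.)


Check all 4 assignments:
p=0, q=0: 0
p=0, q=1: 1
p=1, q=0: 0
p=1, q=1: 0
Count of True = 1

1


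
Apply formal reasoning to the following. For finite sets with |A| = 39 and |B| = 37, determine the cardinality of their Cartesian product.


The Cartesian product A x B contains all ordered pairs (a, b).
|A x B| = |A| * |B| = 39 * 37 = 1443

1443


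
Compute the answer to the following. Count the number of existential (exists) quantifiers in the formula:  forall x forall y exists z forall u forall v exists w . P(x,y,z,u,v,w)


Quantifier prefix: forall x forall y exists z forall u forall v exists w
Mark each quantifier type:
  U U E U U E
Universal count = 4, Existential count = 2
Asked for existential (exists) quantifiers: 2

2


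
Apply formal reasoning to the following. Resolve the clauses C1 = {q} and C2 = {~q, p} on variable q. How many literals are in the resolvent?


Remove q from C1 and ~q from C2.
C1 remainder: {}
C2 remainder: {p}
Union (resolvent): {p}
Resolvent has 1 literal(s).

1


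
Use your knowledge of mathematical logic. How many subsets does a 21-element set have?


The power set of a set with n elements has 2^n elements.
|P(S)| = 2^21 = 2097152

2097152


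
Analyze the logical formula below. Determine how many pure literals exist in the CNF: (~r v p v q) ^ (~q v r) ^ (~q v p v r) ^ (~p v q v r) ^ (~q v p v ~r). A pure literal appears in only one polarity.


Check each variable for pure literal status:
p: mixed (not pure)
q: mixed (not pure)
r: mixed (not pure)
Pure literal count = 0

0


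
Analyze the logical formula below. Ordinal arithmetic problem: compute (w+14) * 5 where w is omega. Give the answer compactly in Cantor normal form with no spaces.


Compute (w+14) * 5.
Ordinal * is associative and left-distributive over +, but NOT commutative; for finite n>1, n*w = w but w*n stays w*n.
(w+14) * 5 = (w+14) repeated 5 times. Each intermediate +14 is absorbed by the following w; only the last survives: w*5+14.
Result = w*5+14

w*5+14


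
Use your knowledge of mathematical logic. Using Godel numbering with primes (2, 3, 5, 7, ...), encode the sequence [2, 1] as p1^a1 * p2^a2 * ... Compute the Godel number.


Encode each element as an exponent of the corresponding prime:
  2^2 = 4
  3^1 = 3
Product = 4 * 3 = 12

12


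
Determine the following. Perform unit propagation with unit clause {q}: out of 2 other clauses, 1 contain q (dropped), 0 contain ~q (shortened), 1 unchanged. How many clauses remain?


Satisfied (removed): 1
Shortened (remain): 0
Unchanged (remain): 1
Remaining = 0 + 1 = 1

1


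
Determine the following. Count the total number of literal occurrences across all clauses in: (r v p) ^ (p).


Counting literals in each clause:
Clause 1: 2 literal(s)
Clause 2: 1 literal(s)
Total = 3

3


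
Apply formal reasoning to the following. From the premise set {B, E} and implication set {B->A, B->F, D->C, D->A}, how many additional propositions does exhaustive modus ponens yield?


Initial facts: {B, E}
Apply modus ponens to closure:
  B and B->A  =>  A
  B and B->F  =>  F
Final known: {A, B, E, F}
New propositions: {A, F}
Count = 2

2


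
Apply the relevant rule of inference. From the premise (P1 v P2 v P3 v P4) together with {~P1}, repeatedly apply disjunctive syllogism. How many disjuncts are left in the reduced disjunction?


Original disjuncts (4): P1, P2, P3, P4
Negated (eliminate): ~P1
Remaining disjuncts: P2, P3, P4
Count = 4 - 1 = 3

3


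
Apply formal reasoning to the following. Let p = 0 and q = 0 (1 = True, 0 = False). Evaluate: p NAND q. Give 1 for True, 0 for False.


p = 0, q = 0
Operation: p NAND q
Evaluate: 0 NAND 0 = 1

1


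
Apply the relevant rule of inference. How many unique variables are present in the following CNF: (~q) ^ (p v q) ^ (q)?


Identify each variable that appears in the formula.
Variables found: p, q
Count = 2

2


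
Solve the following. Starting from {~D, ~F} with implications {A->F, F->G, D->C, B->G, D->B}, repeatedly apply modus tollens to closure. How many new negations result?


Initial negated facts: {~D, ~F}
Apply modus tollens to closure:
  ~F and A->F  =>  ~A
Final negated: {~A, ~D, ~F}
New negations: {~A}
Count = 1

1


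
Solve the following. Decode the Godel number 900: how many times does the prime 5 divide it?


Factorize 900 by dividing by 5 repeatedly.
Division steps: 5 divides 900 exactly 2 time(s).
Exponent of 5 = 2

2


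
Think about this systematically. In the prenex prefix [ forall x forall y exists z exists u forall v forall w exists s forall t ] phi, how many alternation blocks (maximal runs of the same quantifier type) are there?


Quantifier-type sequence: A A E E A A E A  (A=forall, E=exists)
Group into maximal same-type runs:
  Ax2 | Ex2 | Ax2 | Ex1 | Ax1
Number of blocks = 5

5


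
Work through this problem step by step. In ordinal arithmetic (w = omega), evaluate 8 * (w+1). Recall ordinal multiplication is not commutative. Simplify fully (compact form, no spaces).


Compute 8 * (w+1).
Ordinal * is associative and left-distributive over +, but NOT commutative; for finite n>1, n*w = w but w*n stays w*n.
By left-distributivity: 8 * (w+1) = 8*w + 8*1 = w + 8 = w+8.
Result = w+8

w+8


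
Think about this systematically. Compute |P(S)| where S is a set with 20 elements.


The power set of a set with n elements has 2^n elements.
|P(S)| = 2^20 = 1048576

1048576


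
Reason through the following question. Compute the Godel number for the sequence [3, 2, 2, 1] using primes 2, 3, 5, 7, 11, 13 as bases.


Encode each element as an exponent of the corresponding prime:
  2^3 = 8
  3^2 = 9
  5^2 = 25
  7^1 = 7
Product = 8 * 9 * 25 * 7 = 12600

12600


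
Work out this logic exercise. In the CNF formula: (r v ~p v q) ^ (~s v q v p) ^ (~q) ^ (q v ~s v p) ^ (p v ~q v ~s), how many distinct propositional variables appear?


Identify each variable that appears in the formula.
Variables found: p, q, r, s
Count = 4

4


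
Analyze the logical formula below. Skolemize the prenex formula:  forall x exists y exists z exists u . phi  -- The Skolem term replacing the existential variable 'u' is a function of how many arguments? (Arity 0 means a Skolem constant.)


Quantifier prefix: forall x exists y exists z exists u
'u' is existentially quantified at position 4.
Universal variables preceding it: x
Skolem function arity = 1

1


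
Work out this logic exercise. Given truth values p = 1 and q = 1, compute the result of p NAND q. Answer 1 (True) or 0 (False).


p = 1, q = 1
Operation: p NAND q
Evaluate: 1 NAND 1 = 0

0


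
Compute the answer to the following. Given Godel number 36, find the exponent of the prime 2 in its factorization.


Factorize 36 by dividing by 2 repeatedly.
Division steps: 2 divides 36 exactly 2 time(s).
Exponent of 2 = 2

2


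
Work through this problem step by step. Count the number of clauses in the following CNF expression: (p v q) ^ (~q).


A CNF formula is a conjunction of clauses.
Clauses are separated by ^.
Counting the conjuncts: 2 clauses.

2


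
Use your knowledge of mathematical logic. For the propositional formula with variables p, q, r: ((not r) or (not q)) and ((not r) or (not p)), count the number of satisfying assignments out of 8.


Evaluate all 8 assignments for p, q, r:
p=0, q=0, r=0: 1
p=0, q=0, r=1: 1
p=0, q=1, r=0: 1
p=0, q=1, r=1: 0
p=1, q=0, r=0: 1
p=1, q=0, r=1: 0
p=1, q=1, r=0: 1
p=1, q=1, r=1: 0
Satisfying count = 5

5


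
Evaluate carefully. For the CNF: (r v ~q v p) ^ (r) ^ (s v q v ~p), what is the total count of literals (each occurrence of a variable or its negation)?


Counting literals in each clause:
Clause 1: 3 literal(s)
Clause 2: 1 literal(s)
Clause 3: 3 literal(s)
Total = 7

7


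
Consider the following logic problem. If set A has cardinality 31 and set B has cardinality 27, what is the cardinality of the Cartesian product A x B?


The Cartesian product A x B contains all ordered pairs (a, b).
|A x B| = |A| * |B| = 31 * 27 = 837

837


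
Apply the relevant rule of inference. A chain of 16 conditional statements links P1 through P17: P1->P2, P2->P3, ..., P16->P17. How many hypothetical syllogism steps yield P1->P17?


With 16 implications in a chain connecting 17 propositions:
P1->P2, P2->P3, ..., P16->P17
Steps needed = (number of implications) - 1 = 16 - 1 = 15

15


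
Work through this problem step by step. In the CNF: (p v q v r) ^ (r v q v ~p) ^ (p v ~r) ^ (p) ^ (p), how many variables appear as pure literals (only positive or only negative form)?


Check each variable for pure literal status:
p: mixed (not pure)
q: pure positive
r: mixed (not pure)
Pure literal count = 1

1


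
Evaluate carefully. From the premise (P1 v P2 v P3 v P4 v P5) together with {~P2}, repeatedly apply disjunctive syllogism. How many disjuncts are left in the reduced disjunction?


Original disjuncts (5): P1, P2, P3, P4, P5
Negated (eliminate): ~P2
Remaining disjuncts: P1, P3, P4, P5
Count = 5 - 1 = 4

4


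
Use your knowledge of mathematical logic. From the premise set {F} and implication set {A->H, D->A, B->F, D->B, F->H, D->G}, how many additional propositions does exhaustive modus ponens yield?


Initial facts: {F}
Apply modus ponens to closure:
  F and F->H  =>  H
Final known: {F, H}
New propositions: {H}
Count = 1

1


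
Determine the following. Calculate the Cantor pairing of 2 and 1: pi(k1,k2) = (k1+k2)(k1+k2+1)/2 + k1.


k1 + k2 = 3
(k1+k2)(k1+k2+1)/2 = 3 * 4 / 2 = 6
pi = 6 + 2 = 8

8


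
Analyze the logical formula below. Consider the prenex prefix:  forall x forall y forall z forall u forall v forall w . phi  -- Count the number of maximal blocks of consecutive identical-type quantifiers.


Quantifier-type sequence: A A A A A A  (A=forall, E=exists)
Group into maximal same-type runs:
  Ax6
Number of blocks = 1

1


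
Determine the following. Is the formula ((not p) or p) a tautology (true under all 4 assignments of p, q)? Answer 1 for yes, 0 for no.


Check all 4 assignments:
p=0, q=0: 1
p=0, q=1: 1
p=1, q=0: 1
p=1, q=1: 1
Satisfying count = 4/4.
Tautology iff count = 4: yes.

1


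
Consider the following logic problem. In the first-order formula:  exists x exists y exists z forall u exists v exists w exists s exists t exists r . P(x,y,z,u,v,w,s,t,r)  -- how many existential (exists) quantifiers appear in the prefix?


Quantifier prefix: exists x exists y exists z forall u exists v exists w exists s exists t exists r
Mark each quantifier type:
  E E E U E E E E E
Universal count = 1, Existential count = 8
Asked for existential (exists) quantifiers: 8

8


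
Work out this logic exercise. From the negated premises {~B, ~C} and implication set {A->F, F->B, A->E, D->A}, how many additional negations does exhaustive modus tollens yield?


Initial negated facts: {~B, ~C}
Apply modus tollens to closure:
  ~B and F->B  =>  ~F
  ~F and A->F  =>  ~A
  ~A and D->A  =>  ~D
Final negated: {~A, ~B, ~C, ~D, ~F}
New negations: {~A, ~D, ~F}
Count = 3

3


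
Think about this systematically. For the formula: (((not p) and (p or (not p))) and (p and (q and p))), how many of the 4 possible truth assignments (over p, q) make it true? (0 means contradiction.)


Check all 4 assignments:
p=0, q=0: 0
p=0, q=1: 0
p=1, q=0: 0
p=1, q=1: 0
Count of True = 0

0


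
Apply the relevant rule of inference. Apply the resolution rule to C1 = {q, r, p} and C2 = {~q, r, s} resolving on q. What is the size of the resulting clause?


Remove q from C1 and ~q from C2.
C1 remainder: {r, p}
C2 remainder: {r, s}
Union (resolvent): {p, r, s}
Resolvent has 3 literal(s).

3


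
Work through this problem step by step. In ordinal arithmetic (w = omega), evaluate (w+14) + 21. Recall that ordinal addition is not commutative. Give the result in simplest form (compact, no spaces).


Compute (w+14) + 21.
Ordinal + is associative but NOT commutative; for finite n>0, n + w = w but w + n stays w+n.
By associativity: (w+14) + 21 = w + (14+21) = w+35.
Result = w+35

w+35


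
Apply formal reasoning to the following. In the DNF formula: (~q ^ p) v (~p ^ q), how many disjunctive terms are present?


A DNF formula is a disjunction of terms (conjunctions).
Terms are separated by v.
Counting the disjuncts: 2 terms.

2


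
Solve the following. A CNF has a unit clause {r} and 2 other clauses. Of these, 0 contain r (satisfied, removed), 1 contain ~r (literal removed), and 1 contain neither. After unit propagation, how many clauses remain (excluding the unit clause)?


Satisfied (removed): 0
Shortened (remain): 1
Unchanged (remain): 1
Remaining = 1 + 1 = 2

2


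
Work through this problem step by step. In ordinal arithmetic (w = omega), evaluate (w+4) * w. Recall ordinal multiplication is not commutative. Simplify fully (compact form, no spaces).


Compute (w+4) * w.
Ordinal * is associative and left-distributive over +, but NOT commutative; for finite n>1, n*w = w but w*n stays w*n.
(w+4) * w = sup{(w+4)*k : k<w} = sup{w*k+4} = w^2 (the +4 tail is absorbed in the limit).
Result = w^2

w^2


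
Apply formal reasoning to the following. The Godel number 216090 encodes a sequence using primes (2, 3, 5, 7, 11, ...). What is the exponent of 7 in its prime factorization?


Factorize 216090 by dividing by 7 repeatedly.
Division steps: 7 divides 216090 exactly 4 time(s).
Exponent of 7 = 4

4


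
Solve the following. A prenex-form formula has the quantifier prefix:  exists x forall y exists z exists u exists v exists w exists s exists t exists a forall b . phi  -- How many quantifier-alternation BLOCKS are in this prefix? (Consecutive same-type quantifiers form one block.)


Quantifier-type sequence: E A E E E E E E E A  (A=forall, E=exists)
Group into maximal same-type runs:
  Ex1 | Ax1 | Ex7 | Ax1
Number of blocks = 4

4


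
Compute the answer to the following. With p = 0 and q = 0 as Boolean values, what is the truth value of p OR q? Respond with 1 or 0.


p = 0, q = 0
Operation: p OR q
Evaluate: 0 OR 0 = 0

0


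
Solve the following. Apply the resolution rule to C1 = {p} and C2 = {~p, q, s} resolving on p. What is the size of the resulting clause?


Remove p from C1 and ~p from C2.
C1 remainder: {}
C2 remainder: {q, s}
Union (resolvent): {q, s}
Resolvent has 2 literal(s).

2


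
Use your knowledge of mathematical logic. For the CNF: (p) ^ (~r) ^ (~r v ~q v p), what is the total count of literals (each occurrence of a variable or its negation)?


Counting literals in each clause:
Clause 1: 1 literal(s)
Clause 2: 1 literal(s)
Clause 3: 3 literal(s)
Total = 5

5


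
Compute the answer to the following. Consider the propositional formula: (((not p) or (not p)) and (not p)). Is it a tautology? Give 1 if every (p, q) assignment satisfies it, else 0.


Check all 4 assignments:
p=0, q=0: 1
p=0, q=1: 1
p=1, q=0: 0
p=1, q=1: 0
Satisfying count = 2/4.
Tautology iff count = 4: no.

0


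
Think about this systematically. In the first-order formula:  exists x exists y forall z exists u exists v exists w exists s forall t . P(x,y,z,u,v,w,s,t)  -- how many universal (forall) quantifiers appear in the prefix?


Quantifier prefix: exists x exists y forall z exists u exists v exists w exists s forall t
Mark each quantifier type:
  E E U E E E E U
Universal count = 2, Existential count = 6
Asked for universal (forall) quantifiers: 2

2


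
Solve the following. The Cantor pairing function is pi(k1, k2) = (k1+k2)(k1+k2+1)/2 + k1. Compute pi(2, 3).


k1 + k2 = 5
(k1+k2)(k1+k2+1)/2 = 5 * 6 / 2 = 15
pi = 15 + 2 = 17

17


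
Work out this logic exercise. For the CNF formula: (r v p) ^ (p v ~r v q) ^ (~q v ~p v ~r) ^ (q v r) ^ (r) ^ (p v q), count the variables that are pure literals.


Check each variable for pure literal status:
p: mixed (not pure)
q: mixed (not pure)
r: mixed (not pure)
Pure literal count = 0

0


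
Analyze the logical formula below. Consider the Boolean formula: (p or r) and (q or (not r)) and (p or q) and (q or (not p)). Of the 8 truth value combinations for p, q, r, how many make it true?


Evaluate all 8 assignments for p, q, r:
p=0, q=0, r=0: 0
p=0, q=0, r=1: 0
p=0, q=1, r=0: 0
p=0, q=1, r=1: 1
p=1, q=0, r=0: 0
p=1, q=0, r=1: 0
p=1, q=1, r=0: 1
p=1, q=1, r=1: 1
Satisfying count = 3

3


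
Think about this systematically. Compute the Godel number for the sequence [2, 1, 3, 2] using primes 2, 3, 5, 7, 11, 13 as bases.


Encode each element as an exponent of the corresponding prime:
  2^2 = 4
  3^1 = 3
  5^3 = 125
  7^2 = 49
Product = 4 * 3 * 125 * 49 = 73500

73500


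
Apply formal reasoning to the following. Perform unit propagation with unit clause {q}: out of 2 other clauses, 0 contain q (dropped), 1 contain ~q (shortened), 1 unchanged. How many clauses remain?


Satisfied (removed): 0
Shortened (remain): 1
Unchanged (remain): 1
Remaining = 1 + 1 = 2

2


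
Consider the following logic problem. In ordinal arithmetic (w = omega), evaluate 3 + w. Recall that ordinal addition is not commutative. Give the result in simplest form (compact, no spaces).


Compute 3 + w.
Ordinal + is associative but NOT commutative; for finite n>0, n + w = w but w + n stays w+n.
Any finite left addend is absorbed by w on the right: 3 + w = w.
Result = w

w
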